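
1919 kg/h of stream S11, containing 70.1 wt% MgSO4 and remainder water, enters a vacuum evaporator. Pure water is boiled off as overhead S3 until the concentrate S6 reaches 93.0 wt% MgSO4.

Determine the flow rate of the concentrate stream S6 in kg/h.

1446 kg/h

MgSO4 is conserved: 1919×0.701 = 1345.2 kg/h all reports to the concentrate.
Concentrate = 1345.2/(target fraction) = 1446.5 kg/h.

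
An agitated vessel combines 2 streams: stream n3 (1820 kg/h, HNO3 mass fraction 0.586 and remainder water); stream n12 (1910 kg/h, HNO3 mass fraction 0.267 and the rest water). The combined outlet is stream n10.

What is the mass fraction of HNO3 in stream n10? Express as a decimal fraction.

Total flow out = 1820 + 1910 = 3730 kg/h.
HNO3 in = 1820×0.586 + 1910×0.267 = 1576.5 kg/h.
HNO3 mass fraction in n10 = 1576.5/3730 = 0.423.

0.423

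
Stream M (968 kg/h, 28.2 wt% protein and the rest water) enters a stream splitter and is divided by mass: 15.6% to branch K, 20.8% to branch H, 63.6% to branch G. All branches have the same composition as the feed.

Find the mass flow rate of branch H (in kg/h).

201.3 kg/h

Branch H flow = 0.208×968 = 201.34 kg/h.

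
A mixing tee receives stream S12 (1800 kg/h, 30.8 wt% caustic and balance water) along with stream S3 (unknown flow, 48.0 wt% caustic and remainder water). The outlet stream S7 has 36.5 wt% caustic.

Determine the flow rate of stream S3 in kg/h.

Let S3 be the unknown flow. Total out = 1800 + S3.
caustic balance: 554.4 + 0.480·S3 = 0.365·(1800 + S3)
(0.480 − 0.365)·S3 = 0.365×1800 − 554.4 = 102.6
S3 = 102.6 / 0.115 = 892.17 kg/h

892.2 kg/h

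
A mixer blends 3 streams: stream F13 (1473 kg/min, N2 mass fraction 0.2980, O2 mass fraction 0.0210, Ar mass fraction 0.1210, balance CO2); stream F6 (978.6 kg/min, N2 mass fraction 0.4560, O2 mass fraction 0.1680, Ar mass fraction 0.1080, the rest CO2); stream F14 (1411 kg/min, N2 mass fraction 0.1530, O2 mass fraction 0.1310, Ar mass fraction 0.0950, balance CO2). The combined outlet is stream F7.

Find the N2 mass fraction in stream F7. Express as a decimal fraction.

Total flow out = 1473 + 978.6 + 1411 = 3862.6 kg/min.
N2 in = 1473×0.298 + 978.6×0.456 + 1411×0.153 = 1101.1 kg/min.
N2 mass fraction in F7 = 1101.1/3862.6 = 0.2851.

0.2851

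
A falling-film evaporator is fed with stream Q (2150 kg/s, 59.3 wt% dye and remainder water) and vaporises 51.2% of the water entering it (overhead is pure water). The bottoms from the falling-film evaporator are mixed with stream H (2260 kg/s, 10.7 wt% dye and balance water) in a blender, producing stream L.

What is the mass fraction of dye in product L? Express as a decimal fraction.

0.383

Vapour removed = 0.512×0.407×2150 = 448.03 kg/s; concentrate = 1702 kg/s.
dye reaching the mixer = 1275 (from concentrate) + 2260×0.107 = 1516.8 kg/s.
Product flow = 1702 + 2260 = 3962 kg/s; dye fraction = 0.383.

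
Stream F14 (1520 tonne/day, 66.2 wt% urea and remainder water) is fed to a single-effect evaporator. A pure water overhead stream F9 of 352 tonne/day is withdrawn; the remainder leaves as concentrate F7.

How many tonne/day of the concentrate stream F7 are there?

Concentrate = 1520 − 352 = 1168 tonne/day.

1168 tonne/day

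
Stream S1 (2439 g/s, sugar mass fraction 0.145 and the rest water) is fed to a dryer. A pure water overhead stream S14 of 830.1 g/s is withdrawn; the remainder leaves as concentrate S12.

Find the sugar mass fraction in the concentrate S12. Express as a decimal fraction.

sugar is not removed: 2439×0.145 = 353.65 g/s of sugar enters S12.
Concentrate = 2439 − 830.1 = 1608.9 g/s.
Mass fraction = 353.65/1608.9 = 0.220.

0.220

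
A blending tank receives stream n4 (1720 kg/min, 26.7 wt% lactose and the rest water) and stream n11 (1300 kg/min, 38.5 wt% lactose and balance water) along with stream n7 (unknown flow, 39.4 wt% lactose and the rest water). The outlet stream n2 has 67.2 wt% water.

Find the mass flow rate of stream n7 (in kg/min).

467 kg/min

Let n7 be the unknown flow. Total out = 3020 + n7.
water balance: 2060.3 + 0.606·n7 = 0.672·(3020 + n7)
(0.606 − 0.672)·n7 = 0.672×3020 − 2060.3 = -30.82
n7 = -30.82 / -0.066 = 466.97 kg/min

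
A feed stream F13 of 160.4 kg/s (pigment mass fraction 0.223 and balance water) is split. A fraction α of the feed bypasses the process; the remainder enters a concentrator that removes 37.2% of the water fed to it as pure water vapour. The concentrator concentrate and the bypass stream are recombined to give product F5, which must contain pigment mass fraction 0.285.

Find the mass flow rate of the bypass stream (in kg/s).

All 160.4×0.223 = 35.769 kg/s of pigment reaches F5, so F5 = 35.769/0.285 = 125.51 kg/s and vapour = 34.894 kg/s.
The evaporator receives (1−α)·160.4 of feed at 0.777 water and removes 0.372 of that water:
0.372×0.777×(1−α)×160.4 = 34.894
(1−α) = 34.894/46.363 = 0.7526;  α = 0.2474.
Bypass flow = 0.2474×160.4 = 39.678 kg/s.

39.68 kg/s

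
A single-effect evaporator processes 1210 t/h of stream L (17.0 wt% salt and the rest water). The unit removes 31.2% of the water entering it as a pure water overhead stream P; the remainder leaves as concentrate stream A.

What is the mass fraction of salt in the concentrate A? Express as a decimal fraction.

salt is not removed: 1210×0.170 = 205.7 t/h of salt enters A.
water entering = 1210×0.830 = 1004.3 t/h; overhead removed = 0.312×1004.3 = 313.34 t/h.
Concentrate = 1210 − 313.34 = 896.66 t/h.
Mass fraction = 205.7/896.66 = 0.2294.

0.2294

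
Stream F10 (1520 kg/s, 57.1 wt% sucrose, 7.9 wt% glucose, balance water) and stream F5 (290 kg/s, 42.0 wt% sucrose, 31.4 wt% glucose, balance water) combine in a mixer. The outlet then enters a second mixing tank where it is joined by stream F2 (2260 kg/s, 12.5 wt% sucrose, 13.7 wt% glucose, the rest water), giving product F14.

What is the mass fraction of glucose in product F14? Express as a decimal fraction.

0.1280

Overall, product flow = 4070 kg/s.
glucose in = 1520×0.079 + 290×0.314 + 2260×0.137 = 520.76 kg/s.
glucose fraction in F14 = 0.1280.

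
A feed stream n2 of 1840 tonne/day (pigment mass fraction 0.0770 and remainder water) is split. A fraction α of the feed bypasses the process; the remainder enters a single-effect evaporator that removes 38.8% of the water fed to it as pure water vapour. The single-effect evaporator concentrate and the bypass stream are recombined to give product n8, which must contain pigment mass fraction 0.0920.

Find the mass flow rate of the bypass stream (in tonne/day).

1002 tonne/day

All 1840×0.077 = 141.68 tonne/day of pigment reaches n8, so n8 = 141.68/0.092 = 1540 tonne/day and vapour = 300 tonne/day.
The evaporator receives (1−α)·1840 of feed at 0.923 water and removes 0.388 of that water:
0.388×0.923×(1−α)×1840 = 300
(1−α) = 300/658.95 = 0.4553;  α = 0.5447.
Bypass flow = 0.5447×1840 = 1002.3 tonne/day.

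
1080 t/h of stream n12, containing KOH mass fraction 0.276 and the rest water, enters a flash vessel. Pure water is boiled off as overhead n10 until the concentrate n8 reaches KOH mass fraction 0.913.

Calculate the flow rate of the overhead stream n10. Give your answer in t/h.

KOH is conserved: 1080×0.276 = 298.08 t/h all reports to the concentrate.
Concentrate = 298.08/(target fraction) = 326.48 t/h.
Overhead = 1080 − 326.48 = 753.52 t/h.

753.5 t/h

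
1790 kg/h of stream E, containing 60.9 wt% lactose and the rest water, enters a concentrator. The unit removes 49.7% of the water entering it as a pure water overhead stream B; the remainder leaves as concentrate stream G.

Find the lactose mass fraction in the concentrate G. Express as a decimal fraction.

0.7559

lactose is not removed: 1790×0.609 = 1090.1 kg/h of lactose enters G.
water entering = 1790×0.391 = 699.89 kg/h; overhead removed = 0.497×699.89 = 347.85 kg/h.
Concentrate = 1790 − 347.85 = 1442.2 kg/h.
Mass fraction = 1090.1/1442.2 = 0.7559.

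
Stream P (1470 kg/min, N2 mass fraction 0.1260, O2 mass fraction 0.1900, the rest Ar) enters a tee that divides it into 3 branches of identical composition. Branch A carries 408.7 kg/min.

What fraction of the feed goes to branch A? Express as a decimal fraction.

Fraction to A = 408.7/1470 = 0.2780.

0.278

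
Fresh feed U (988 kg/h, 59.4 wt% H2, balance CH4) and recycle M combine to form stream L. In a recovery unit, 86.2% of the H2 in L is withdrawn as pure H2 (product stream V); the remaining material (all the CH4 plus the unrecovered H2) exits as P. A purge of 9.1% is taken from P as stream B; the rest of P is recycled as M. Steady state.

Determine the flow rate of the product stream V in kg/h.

578.4 kg/h

H2 in L: m_A = 988×0.594 + (1−0.091)·(1−0.862)·m_A, so m_A = 586.87/0.8746 = 671.05 kg/h.
Product V = 0.862×671.05 = 578.44 kg/h.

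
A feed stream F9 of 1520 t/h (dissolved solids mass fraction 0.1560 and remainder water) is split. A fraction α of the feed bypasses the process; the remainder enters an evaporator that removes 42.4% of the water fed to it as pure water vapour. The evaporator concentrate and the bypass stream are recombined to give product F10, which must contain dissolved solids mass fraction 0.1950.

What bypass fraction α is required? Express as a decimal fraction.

All 1520×0.156 = 237.12 t/h of dissolved solids reaches F10, so F10 = 237.12/0.195 = 1216 t/h and vapour = 304 t/h.
The evaporator receives (1−α)·1520 of feed at 0.844 water and removes 0.424 of that water:
0.424×0.844×(1−α)×1520 = 304
(1−α) = 304/543.94 = 0.5589;  α = 0.4411.

0.441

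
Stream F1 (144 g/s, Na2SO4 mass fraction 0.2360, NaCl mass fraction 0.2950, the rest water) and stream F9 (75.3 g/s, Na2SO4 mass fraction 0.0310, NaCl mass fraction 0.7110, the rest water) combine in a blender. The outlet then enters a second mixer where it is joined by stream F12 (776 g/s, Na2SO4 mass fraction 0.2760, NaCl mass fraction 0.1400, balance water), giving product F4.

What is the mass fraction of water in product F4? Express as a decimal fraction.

0.5427

Overall, product flow = 995.3 g/s.
water in = 144×0.469 + 75.3×0.258 + 776×0.584 = 540.15 g/s.
water fraction in F4 = 0.5427.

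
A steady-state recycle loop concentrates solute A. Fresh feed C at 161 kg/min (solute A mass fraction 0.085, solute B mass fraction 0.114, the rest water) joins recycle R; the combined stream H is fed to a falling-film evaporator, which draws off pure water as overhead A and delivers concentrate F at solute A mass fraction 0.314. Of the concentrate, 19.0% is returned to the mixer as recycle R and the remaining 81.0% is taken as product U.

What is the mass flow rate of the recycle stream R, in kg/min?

Overall solute A balance (none leaves overhead): solute A in fresh feed = solute A in product, i.e. 161×0.085 = (1−0.190)·F·0.314.
F = 13.685/(0.314×0.810) = 53.806 kg/min.
Recycle R = 0.190×53.806 = 10.223 kg/min.

10.22 kg/min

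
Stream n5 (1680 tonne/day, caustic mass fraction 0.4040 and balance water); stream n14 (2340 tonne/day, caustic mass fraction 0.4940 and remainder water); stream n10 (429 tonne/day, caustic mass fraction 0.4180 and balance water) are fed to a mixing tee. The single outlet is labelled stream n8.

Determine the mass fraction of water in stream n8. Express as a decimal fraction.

Total flow out = 1680 + 2340 + 429 = 4449 tonne/day.
water in = 1680×0.596 + 2340×0.506 + 429×0.582 = 2435 tonne/day.
water mass fraction in n8 = 2435/4449 = 0.5473.

0.5473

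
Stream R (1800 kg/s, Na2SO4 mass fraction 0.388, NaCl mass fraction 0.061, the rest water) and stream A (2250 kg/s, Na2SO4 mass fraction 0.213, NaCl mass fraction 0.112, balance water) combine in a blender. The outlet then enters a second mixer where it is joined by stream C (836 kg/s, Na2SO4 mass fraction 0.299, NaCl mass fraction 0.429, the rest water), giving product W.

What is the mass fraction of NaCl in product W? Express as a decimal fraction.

0.147

Overall, product flow = 4886 kg/s.
NaCl in = 1800×0.061 + 2250×0.112 + 836×0.429 = 720.44 kg/s.
NaCl fraction in W = 0.147.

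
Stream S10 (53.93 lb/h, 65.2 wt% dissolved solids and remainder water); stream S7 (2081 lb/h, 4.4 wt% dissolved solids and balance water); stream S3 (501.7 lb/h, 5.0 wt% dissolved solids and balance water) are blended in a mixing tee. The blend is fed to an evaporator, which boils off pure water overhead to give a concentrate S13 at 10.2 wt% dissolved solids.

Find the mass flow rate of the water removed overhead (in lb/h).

1148 lb/h

dissolved solids entering = 53.93×0.652 + 2081×0.044 + 501.7×0.050 = 151.81 lb/h.
All dissolved solids reports to S13, so S13 = 151.81/0.102 = 1488.3 lb/h.
Total feed = 2636.6 lb/h; overhead = 2636.6 − 1488.3 = 1148.3 lb/h.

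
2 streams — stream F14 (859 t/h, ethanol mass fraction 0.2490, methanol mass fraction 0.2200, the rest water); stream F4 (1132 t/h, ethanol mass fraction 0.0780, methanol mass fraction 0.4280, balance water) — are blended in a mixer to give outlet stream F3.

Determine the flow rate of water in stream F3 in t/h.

1015 t/h

water out = water in = 859×0.531 + 1132×0.494 = 1015.3 t/h.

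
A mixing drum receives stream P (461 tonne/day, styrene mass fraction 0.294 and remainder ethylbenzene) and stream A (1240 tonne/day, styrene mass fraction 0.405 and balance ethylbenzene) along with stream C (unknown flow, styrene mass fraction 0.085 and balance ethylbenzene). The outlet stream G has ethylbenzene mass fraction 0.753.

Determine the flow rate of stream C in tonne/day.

Let C be the unknown flow. Total out = 1701 + C.
ethylbenzene balance: 1063.3 + 0.915·C = 0.753·(1701 + C)
(0.915 − 0.753)·C = 0.753×1701 − 1063.3 = 217.59
C = 217.59 / 0.162 = 1343.1 tonne/day

1343 tonne/day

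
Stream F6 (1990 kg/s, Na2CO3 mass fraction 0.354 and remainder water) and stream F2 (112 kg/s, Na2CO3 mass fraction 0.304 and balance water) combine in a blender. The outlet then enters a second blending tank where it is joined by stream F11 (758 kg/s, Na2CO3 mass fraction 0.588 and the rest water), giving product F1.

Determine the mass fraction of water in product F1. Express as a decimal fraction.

Overall, product flow = 2860 kg/s.
water in = 1990×0.646 + 112×0.696 + 758×0.412 = 1675.8 kg/s.
water fraction in F1 = 0.586.

0.586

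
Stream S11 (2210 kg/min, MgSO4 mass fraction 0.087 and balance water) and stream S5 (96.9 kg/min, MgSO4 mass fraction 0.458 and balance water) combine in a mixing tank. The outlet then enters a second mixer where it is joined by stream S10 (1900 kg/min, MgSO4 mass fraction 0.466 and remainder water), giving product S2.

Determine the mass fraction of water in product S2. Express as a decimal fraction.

Overall, product flow = 4206.9 kg/min.
water in = 2210×0.913 + 96.9×0.542 + 1900×0.534 = 3084.8 kg/min.
water fraction in S2 = 0.733.

0.733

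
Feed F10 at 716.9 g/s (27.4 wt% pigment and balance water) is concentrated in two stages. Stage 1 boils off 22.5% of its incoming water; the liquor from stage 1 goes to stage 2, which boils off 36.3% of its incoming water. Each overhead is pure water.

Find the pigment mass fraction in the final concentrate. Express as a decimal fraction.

water in feed = 716.9×0.726 = 520.47 g/s.
After stage 1: water left = (1−0.225)×520.47 = 403.36; stream total = 599.79 g/s.
After stage 2: water left = (1−0.363)×403.36 = 256.94; final concentrate = 453.37 g/s.
pigment fraction = 196.43/453.37 = 0.4333.

0.4333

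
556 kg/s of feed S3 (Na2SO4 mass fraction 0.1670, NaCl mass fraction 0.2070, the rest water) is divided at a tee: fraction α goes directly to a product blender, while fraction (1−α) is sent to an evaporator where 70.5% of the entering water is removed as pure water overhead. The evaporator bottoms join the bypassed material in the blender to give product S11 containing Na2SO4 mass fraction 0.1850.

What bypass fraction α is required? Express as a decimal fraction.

All 556×0.167 = 92.852 kg/s of Na2SO4 reaches S11, so S11 = 92.852/0.185 = 501.9 kg/s and vapour = 54.097 kg/s.
The evaporator receives (1−α)·556 of feed at 0.626 water and removes 0.705 of that water:
0.705×0.626×(1−α)×556 = 54.097
(1−α) = 54.097/245.38 = 0.2205;  α = 0.7795.

0.780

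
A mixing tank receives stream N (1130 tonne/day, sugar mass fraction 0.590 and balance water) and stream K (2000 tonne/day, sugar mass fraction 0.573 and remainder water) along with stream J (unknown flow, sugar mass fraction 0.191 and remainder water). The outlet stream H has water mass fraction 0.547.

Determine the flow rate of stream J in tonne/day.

Let J be the unknown flow. Total out = 3130 + J.
water balance: 1317.3 + 0.809·J = 0.547·(3130 + J)
(0.809 − 0.547)·J = 0.547×3130 − 1317.3 = 394.81
J = 394.81 / 0.262 = 1506.9 tonne/day

1507 tonne/day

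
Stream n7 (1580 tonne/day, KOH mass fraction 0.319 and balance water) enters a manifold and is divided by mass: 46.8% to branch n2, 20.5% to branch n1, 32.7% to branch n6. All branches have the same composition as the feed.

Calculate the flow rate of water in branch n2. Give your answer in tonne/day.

503.6 tonne/day

Branch n2 total = 0.468×1580 = 739.44 tonne/day.
water in n2 = 0.681×739.44 = 503.56 tonne/day.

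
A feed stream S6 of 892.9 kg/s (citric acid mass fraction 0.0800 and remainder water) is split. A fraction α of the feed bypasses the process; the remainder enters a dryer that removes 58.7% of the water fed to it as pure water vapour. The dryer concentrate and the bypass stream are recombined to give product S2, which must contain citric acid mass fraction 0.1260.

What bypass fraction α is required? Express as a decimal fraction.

All 892.9×0.080 = 71.432 kg/s of citric acid reaches S2, so S2 = 71.432/0.126 = 566.92 kg/s and vapour = 325.98 kg/s.
The evaporator receives (1−α)·892.9 of feed at 0.920 water and removes 0.587 of that water:
0.587×0.920×(1−α)×892.9 = 325.98
(1−α) = 325.98/482.2 = 0.6760;  α = 0.3240.

0.324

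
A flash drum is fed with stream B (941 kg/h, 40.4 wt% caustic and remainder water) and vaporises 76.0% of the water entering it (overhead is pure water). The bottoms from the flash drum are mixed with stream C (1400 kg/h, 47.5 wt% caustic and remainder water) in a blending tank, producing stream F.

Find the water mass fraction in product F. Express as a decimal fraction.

Vapour removed = 0.760×0.596×941 = 426.24 kg/h; concentrate = 514.76 kg/h.
water reaching the mixer = 134.6 (from concentrate) + 1400×0.525 = 869.6 kg/h.
Product flow = 514.76 + 1400 = 1914.8 kg/h; water fraction = 0.454.

0.454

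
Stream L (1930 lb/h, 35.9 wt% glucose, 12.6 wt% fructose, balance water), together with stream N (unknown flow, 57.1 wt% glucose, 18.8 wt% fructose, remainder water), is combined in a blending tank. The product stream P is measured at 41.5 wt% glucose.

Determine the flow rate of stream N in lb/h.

Let N be the unknown flow. Total out = 1930 + N.
glucose balance: 692.87 + 0.571·N = 0.415·(1930 + N)
(0.571 − 0.415)·N = 0.415×1930 − 692.87 = 108.08
N = 108.08 / 0.156 = 692.82 lb/h

692.8 lb/h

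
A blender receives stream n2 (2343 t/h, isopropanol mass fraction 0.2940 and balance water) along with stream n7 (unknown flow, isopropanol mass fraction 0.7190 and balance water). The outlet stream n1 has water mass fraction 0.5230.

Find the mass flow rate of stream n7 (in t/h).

Let n7 be the unknown flow. Total out = 2343 + n7.
water balance: 1654.2 + 0.281·n7 = 0.523·(2343 + n7)
(0.281 − 0.523)·n7 = 0.523×2343 − 1654.2 = -428.77
n7 = -428.77 / -0.242 = 1771.8 t/h

1772 t/h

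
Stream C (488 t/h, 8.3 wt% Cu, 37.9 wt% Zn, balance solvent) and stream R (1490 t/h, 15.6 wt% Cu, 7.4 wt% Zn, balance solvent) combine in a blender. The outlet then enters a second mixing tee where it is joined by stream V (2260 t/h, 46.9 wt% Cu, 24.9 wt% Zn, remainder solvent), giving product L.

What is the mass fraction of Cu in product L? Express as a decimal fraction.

Overall, product flow = 4238 t/h.
Cu in = 488×0.083 + 1490×0.156 + 2260×0.469 = 1332.9 t/h.
Cu fraction in L = 0.3145.

0.3145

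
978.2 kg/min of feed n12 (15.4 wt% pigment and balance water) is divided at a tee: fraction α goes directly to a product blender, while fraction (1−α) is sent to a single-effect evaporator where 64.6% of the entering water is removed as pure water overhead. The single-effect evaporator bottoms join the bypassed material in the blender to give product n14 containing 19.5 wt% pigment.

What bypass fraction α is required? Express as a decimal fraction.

0.615

All 978.2×0.154 = 150.64 kg/min of pigment reaches n14, so n14 = 150.64/0.195 = 772.53 kg/min and vapour = 205.67 kg/min.
The evaporator receives (1−α)·978.2 of feed at 0.846 water and removes 0.646 of that water:
0.646×0.846×(1−α)×978.2 = 205.67
(1−α) = 205.67/534.6 = 0.3847;  α = 0.6153.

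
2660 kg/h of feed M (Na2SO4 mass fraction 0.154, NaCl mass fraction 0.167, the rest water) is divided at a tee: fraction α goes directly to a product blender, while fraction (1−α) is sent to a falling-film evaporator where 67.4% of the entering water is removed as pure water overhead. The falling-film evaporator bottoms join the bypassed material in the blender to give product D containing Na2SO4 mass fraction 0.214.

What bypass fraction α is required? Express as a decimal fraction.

All 2660×0.154 = 409.64 kg/h of Na2SO4 reaches D, so D = 409.64/0.214 = 1914.2 kg/h and vapour = 745.79 kg/h.
The evaporator receives (1−α)·2660 of feed at 0.679 water and removes 0.674 of that water:
0.674×0.679×(1−α)×2660 = 745.79
(1−α) = 745.79/1217.3 = 0.6126;  α = 0.3874.

0.387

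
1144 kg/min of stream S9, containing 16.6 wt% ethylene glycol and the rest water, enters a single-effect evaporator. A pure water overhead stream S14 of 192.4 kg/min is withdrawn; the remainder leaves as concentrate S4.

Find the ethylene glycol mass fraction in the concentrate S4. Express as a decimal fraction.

ethylene glycol is not removed: 1144×0.166 = 189.9 kg/min of ethylene glycol enters S4.
Concentrate = 1144 − 192.4 = 951.6 kg/min.
Mass fraction = 189.9/951.6 = 0.200.

0.200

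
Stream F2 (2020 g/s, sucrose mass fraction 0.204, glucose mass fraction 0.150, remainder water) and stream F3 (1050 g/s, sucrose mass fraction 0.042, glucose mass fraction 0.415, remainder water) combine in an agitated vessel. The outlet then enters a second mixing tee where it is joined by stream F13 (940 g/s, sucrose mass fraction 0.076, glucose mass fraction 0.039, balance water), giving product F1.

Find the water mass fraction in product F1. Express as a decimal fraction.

0.675

Overall, product flow = 4010 g/s.
water in = 2020×0.646 + 1050×0.543 + 940×0.885 = 2707 g/s.
water fraction in F1 = 0.675.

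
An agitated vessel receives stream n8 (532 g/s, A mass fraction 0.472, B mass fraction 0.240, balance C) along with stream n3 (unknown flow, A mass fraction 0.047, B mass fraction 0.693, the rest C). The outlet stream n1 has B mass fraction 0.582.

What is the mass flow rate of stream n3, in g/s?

Let n3 be the unknown flow. Total out = 532 + n3.
B balance: 127.68 + 0.693·n3 = 0.582·(532 + n3)
(0.693 − 0.582)·n3 = 0.582×532 − 127.68 = 181.94
n3 = 181.94 / 0.111 = 1639.1 g/s

1639 g/s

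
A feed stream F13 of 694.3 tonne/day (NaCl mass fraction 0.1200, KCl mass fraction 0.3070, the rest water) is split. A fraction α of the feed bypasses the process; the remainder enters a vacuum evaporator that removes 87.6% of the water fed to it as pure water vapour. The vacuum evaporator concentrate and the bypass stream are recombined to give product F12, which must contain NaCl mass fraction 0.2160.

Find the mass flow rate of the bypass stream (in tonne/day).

All 694.3×0.120 = 83.316 tonne/day of NaCl reaches F12, so F12 = 83.316/0.216 = 385.72 tonne/day and vapour = 308.58 tonne/day.
The evaporator receives (1−α)·694.3 of feed at 0.573 water and removes 0.876 of that water:
0.876×0.573×(1−α)×694.3 = 308.58
(1−α) = 308.58/348.5 = 0.8854;  α = 0.1146.
Bypass flow = 0.1146×694.3 = 79.54 tonne/day.

79.54 tonne/day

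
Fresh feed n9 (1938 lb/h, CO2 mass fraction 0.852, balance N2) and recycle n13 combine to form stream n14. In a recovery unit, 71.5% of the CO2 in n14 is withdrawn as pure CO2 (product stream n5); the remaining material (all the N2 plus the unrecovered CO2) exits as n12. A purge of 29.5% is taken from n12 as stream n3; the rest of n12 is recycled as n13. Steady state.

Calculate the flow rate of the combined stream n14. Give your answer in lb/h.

3039 lb/h

N2 enters only via n9 and leaves only via the purge: 1938×0.148 = 0.295×(N2 in n12), and the recovery unit passes all N2, so N2 in n14 = N2 in n12 = 972.28 lb/h.
CO2 in n14: m_A = 1938×0.852 + (1−0.295)·(1−0.715)·m_A, so m_A = 1651.2/0.7991 = 2066.4 lb/h.
n14 = 2066.4 + 972.28 = 3038.6 lb/h.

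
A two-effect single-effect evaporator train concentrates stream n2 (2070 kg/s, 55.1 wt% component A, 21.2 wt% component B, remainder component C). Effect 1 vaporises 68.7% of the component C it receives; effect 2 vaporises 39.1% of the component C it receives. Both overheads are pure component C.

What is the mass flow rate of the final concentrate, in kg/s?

1673 kg/s

component C in feed = 2070×0.237 = 490.59 kg/s.
After stage 1: component C left = (1−0.687)×490.59 = 153.55; stream total = 1733 kg/s.
After stage 2: component C left = (1−0.391)×153.55 = 93.515; final concentrate = 1672.9 kg/s.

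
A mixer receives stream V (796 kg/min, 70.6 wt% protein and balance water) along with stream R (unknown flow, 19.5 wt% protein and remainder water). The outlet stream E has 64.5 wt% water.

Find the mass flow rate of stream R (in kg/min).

1746 kg/min

Let R be the unknown flow. Total out = 796 + R.
water balance: 234.02 + 0.805·R = 0.645·(796 + R)
(0.805 − 0.645)·R = 0.645×796 − 234.02 = 279.4
R = 279.4 / 0.160 = 1746.2 kg/min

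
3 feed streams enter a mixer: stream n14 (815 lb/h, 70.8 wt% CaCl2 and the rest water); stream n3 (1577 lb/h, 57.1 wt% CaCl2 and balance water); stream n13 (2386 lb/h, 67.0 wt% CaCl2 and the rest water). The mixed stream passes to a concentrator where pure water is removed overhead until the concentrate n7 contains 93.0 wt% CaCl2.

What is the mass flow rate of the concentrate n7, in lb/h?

3308 lb/h

CaCl2 entering = 815×0.708 + 1577×0.571 + 2386×0.670 = 3076.1 lb/h.
All CaCl2 reports to n7, so n7 = 3076.1/0.930 = 3307.6 lb/h.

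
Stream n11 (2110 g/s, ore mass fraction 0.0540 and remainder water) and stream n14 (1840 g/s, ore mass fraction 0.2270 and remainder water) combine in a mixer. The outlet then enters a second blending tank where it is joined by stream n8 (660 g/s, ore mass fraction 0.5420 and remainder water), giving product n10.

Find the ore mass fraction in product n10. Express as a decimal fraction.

Overall, product flow = 4610 g/s.
ore in = 2110×0.054 + 1840×0.227 + 660×0.542 = 889.34 g/s.
ore fraction in n10 = 0.1929.

0.1929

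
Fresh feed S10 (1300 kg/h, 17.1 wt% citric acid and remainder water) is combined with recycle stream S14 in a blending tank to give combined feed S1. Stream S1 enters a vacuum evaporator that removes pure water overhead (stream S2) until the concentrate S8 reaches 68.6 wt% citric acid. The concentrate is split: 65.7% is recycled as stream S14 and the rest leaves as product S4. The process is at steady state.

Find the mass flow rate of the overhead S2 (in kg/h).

Overall citric acid balance (none leaves overhead): citric acid in fresh feed = citric acid in product, i.e. 1300×0.171 = (1−0.657)·S8·0.686.
S8 = 222.3/(0.686×0.343) = 944.76 kg/h.
Recycle S14 = 0.657×944.76 = 620.71 kg/h.
Combined feed S1 = 1300 + 620.71 = 1920.7 kg/h.
Overhead S2 = S1 − S8 = 1920.7 − 944.76 = 975.95 kg/h.

975.9 kg/h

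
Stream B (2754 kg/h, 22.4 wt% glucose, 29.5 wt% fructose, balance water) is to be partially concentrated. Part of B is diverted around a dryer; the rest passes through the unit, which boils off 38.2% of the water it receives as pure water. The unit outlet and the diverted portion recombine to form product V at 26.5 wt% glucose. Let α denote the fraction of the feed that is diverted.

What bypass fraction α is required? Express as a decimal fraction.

0.158

All 2754×0.224 = 616.9 kg/h of glucose reaches V, so V = 616.9/0.265 = 2327.9 kg/h and vapour = 426.09 kg/h.
The evaporator receives (1−α)·2754 of feed at 0.481 water and removes 0.382 of that water:
0.382×0.481×(1−α)×2754 = 426.09
(1−α) = 426.09/506.03 = 0.8420;  α = 0.1580.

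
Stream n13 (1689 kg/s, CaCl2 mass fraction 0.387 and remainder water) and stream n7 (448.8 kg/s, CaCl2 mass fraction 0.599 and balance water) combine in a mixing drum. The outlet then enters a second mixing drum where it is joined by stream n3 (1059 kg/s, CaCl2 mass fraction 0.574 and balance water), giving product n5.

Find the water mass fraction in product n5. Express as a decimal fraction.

0.521

Overall, product flow = 3196.8 kg/s.
water in = 1689×0.613 + 448.8×0.401 + 1059×0.426 = 1666.5 kg/s.
water fraction in n5 = 0.521.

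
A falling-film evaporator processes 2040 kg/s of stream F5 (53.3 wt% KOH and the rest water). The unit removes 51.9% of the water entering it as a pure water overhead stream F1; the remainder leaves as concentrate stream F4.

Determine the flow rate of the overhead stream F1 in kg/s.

494.4 kg/s

water entering = 2040×0.467 = 952.68 kg/s; overhead removed = 0.519×952.68 = 494.44 kg/s.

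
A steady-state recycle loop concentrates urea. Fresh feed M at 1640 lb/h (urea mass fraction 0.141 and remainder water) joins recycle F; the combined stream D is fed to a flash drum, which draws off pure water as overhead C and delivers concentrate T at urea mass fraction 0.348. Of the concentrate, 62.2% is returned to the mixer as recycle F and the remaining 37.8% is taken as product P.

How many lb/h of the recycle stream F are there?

Overall urea balance (none leaves overhead): urea in fresh feed = urea in product, i.e. 1640×0.141 = (1−0.622)·T·0.348.
T = 231.24/(0.348×0.378) = 1757.9 lb/h.
Recycle F = 0.622×1757.9 = 1093.4 lb/h.

1093 lb/h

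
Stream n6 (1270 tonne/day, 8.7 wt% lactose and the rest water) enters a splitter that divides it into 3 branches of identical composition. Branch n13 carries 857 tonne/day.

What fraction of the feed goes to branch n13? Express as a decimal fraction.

0.675

Fraction to n13 = 857/1270 = 0.6748.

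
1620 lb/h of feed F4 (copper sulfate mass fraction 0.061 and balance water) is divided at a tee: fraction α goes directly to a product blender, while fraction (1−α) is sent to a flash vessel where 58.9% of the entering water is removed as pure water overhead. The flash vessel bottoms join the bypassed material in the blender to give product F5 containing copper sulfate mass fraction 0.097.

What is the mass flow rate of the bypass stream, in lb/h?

532.9 lb/h

All 1620×0.061 = 98.82 lb/h of copper sulfate reaches F5, so F5 = 98.82/0.097 = 1018.8 lb/h and vapour = 601.24 lb/h.
The evaporator receives (1−α)·1620 of feed at 0.939 water and removes 0.589 of that water:
0.589×0.939×(1−α)×1620 = 601.24
(1−α) = 601.24/895.98 = 0.6710;  α = 0.3290.
Bypass flow = 0.3290×1620 = 532.91 lb/h.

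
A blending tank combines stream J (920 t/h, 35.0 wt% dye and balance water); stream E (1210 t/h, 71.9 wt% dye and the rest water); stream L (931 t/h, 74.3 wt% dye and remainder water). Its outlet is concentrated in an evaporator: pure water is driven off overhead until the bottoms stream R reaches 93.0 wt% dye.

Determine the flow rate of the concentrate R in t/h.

2026 t/h

dye entering = 920×0.350 + 1210×0.719 + 931×0.743 = 1883.7 t/h.
All dye reports to R, so R = 1883.7/0.930 = 2025.5 t/h.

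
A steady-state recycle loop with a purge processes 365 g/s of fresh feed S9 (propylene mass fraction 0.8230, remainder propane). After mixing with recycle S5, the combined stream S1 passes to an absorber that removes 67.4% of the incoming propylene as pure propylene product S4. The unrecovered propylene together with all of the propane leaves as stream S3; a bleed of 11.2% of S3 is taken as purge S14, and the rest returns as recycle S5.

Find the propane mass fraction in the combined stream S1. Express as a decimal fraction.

propane enters only via S9 and leaves only via the purge: 365×0.177 = 0.112×(propane in S3), and the absorber passes all propane, so propane in S1 = propane in S3 = 576.83 g/s.
propylene in S1: m_A = 365×0.823 + (1−0.112)·(1−0.674)·m_A, so m_A = 300.39/0.7105 = 422.79 g/s.
S1 = 422.79 + 576.83 = 999.62 g/s.
propane fraction in S1 = 576.83/999.62 = 0.5771.

0.5771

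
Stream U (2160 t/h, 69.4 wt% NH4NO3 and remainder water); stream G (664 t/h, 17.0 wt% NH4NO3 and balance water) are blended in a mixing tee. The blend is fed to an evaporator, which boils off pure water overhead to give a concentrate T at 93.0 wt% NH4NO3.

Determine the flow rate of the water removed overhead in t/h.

NH4NO3 entering = 2160×0.694 + 664×0.170 = 1611.9 t/h.
All NH4NO3 reports to T, so T = 1611.9/0.930 = 1733.2 t/h.
Total feed = 2824 t/h; overhead = 2824 − 1733.2 = 1090.8 t/h.

1091 t/h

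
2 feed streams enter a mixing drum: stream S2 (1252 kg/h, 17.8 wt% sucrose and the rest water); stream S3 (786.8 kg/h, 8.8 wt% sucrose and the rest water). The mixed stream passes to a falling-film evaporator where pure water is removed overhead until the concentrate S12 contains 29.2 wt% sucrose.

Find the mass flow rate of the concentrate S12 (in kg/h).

1000 kg/h

sucrose entering = 1252×0.178 + 786.8×0.088 = 292.09 kg/h.
All sucrose reports to S12, so S12 = 292.09/0.292 = 1000.3 kg/h.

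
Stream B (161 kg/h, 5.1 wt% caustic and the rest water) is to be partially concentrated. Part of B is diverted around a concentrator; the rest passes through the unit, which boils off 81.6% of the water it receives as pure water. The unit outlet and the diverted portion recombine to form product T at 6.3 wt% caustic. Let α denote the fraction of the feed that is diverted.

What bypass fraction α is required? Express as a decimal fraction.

All 161×0.051 = 8.211 kg/h of caustic reaches T, so T = 8.211/0.063 = 130.33 kg/h and vapour = 30.667 kg/h.
The evaporator receives (1−α)·161 of feed at 0.949 water and removes 0.816 of that water:
0.816×0.949×(1−α)×161 = 30.667
(1−α) = 30.667/124.68 = 0.2460;  α = 0.7540.

0.754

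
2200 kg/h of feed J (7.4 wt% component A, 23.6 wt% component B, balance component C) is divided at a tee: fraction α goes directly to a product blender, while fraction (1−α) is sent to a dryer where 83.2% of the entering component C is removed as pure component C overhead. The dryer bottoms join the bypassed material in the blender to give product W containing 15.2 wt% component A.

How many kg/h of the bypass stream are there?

All 2200×0.074 = 162.8 kg/h of component A reaches W, so W = 162.8/0.152 = 1071.1 kg/h and vapour = 1128.9 kg/h.
The evaporator receives (1−α)·2200 of feed at 0.690 component C and removes 0.832 of that component C:
0.832×0.690×(1−α)×2200 = 1128.9
(1−α) = 1128.9/1263 = 0.8939;  α = 0.1061.
Bypass flow = 0.1061×2200 = 233.47 kg/h.

233.5 kg/h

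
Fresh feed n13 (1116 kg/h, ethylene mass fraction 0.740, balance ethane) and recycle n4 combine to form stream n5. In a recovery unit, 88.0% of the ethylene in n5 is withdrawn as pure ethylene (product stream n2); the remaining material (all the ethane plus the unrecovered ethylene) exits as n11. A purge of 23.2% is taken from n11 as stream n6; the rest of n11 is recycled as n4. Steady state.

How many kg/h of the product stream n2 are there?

ethylene in n5: m_A = 1116×0.740 + (1−0.232)·(1−0.880)·m_A, so m_A = 825.84/0.9078 = 909.68 kg/h.
Product n2 = 0.880×909.68 = 800.51 kg/h.

800.5 kg/h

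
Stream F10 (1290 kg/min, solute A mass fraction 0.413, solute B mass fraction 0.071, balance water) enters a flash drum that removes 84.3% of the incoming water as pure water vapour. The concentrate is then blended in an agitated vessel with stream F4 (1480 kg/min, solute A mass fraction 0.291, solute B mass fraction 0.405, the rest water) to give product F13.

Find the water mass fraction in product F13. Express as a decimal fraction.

Vapour removed = 0.843×0.516×1290 = 561.13 kg/min; concentrate = 728.87 kg/min.
water reaching the mixer = 104.51 (from concentrate) + 1480×0.304 = 554.43 kg/min.
Product flow = 728.87 + 1480 = 2208.9 kg/min; water fraction = 0.251.

0.251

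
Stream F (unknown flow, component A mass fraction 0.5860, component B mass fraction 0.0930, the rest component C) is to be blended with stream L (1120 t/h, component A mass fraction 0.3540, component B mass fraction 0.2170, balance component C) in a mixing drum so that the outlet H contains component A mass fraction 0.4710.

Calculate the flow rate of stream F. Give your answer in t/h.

1139 t/h

Let F be the unknown flow. Total out = 1120 + F.
component A balance: 396.48 + 0.586·F = 0.471·(1120 + F)
(0.586 − 0.471)·F = 0.471×1120 − 396.48 = 131.04
F = 131.04 / 0.115 = 1139.5 t/h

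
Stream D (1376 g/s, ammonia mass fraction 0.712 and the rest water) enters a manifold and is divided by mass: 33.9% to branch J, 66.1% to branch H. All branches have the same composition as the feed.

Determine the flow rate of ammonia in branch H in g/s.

Branch H total = 0.661×1376 = 909.54 g/s.
ammonia in H = 0.712×909.54 = 647.59 g/s.

647.6 g/s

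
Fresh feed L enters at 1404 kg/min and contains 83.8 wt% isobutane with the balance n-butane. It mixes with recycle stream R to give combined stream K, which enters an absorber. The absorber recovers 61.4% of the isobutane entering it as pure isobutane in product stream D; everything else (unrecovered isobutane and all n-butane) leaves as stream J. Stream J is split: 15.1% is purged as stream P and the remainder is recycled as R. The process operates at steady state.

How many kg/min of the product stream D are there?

isobutane in K: m_A = 1404×0.838 + (1−0.151)·(1−0.614)·m_A, so m_A = 1176.6/0.6723 = 1750.1 kg/min.
Product D = 0.614×1750.1 = 1074.5 kg/min.

1075 kg/min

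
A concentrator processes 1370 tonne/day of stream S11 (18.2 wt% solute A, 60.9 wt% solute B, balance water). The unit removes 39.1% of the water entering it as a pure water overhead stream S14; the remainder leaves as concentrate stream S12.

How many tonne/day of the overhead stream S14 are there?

112 tonne/day

water entering = 1370×0.209 = 286.33 tonne/day; overhead removed = 0.391×286.33 = 111.96 tonne/day.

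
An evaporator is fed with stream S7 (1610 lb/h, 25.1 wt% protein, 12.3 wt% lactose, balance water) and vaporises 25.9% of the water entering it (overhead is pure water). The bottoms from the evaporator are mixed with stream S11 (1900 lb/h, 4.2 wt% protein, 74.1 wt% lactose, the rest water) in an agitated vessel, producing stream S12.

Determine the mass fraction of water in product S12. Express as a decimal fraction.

Vapour removed = 0.259×0.626×1610 = 261.04 lb/h; concentrate = 1349 lb/h.
water reaching the mixer = 746.82 (from concentrate) + 1900×0.217 = 1159.1 lb/h.
Product flow = 1349 + 1900 = 3249 lb/h; water fraction = 0.3568.

0.3568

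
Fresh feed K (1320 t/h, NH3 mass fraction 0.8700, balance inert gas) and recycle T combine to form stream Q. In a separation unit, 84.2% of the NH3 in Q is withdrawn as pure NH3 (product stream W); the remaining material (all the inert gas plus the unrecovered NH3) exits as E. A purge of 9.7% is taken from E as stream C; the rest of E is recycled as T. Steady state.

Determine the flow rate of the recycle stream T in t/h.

inert gas enters only via K and leaves only via the purge: 1320×0.130 = 0.097×(inert gas in E), and the separation unit passes all inert gas, so inert gas in Q = inert gas in E = 1769.1 t/h.
NH3 in Q: m_A = 1320×0.870 + (1−0.097)·(1−0.842)·m_A, so m_A = 1148.4/0.8573 = 1339.5 t/h.
E = (1−0.842)×1339.5 + 1769.1 = 1980.7 t/h.
Recycle T = (1−0.097)×1980.7 = 1788.6 t/h.

1789 t/h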